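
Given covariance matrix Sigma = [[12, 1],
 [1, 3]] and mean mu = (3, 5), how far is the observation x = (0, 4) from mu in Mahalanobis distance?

Step 1 — centre the observation: (x - mu) = (-3, -1).

Step 2 — invert Sigma. det(Sigma) = 12·3 - (1)² = 35.
  Sigma^{-1} = (1/det) · [[d, -b], [-b, a]] = [[0.0857, -0.0286],
 [-0.0286, 0.3429]].

Step 3 — form the quadratic (x - mu)^T · Sigma^{-1} · (x - mu):
  Sigma^{-1} · (x - mu) = (-0.2286, -0.2571).
  (x - mu)^T · [Sigma^{-1} · (x - mu)] = (-3)·(-0.2286) + (-1)·(-0.2571) = 0.9429.

Step 4 — take square root: d = √(0.9429) ≈ 0.971.

d(x, mu) = √(0.9429) ≈ 0.971


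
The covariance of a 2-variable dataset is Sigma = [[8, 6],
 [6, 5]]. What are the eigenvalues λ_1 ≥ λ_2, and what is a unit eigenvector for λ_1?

Step 1 — characteristic polynomial of 2×2 Sigma:
  det(Sigma - λI) = λ² - trace · λ + det = 0.
  trace = 8 + 5 = 13, det = 8·5 - (6)² = 4.
Step 2 — discriminant:
  Δ = trace² - 4·det = 169 - 16 = 153.
Step 3 — eigenvalues:
  λ = (trace ± √Δ)/2 = (13 ± 12.3693)/2,
  λ_1 = 12.6847,  λ_2 = 0.3153.

Step 4 — unit eigenvector for λ_1: solve (Sigma - λ_1 I)v = 0. First row:
  (8 - 12.6847)·v_x + (6)·v_y = 0, i.e. (-4.6847)·v_x + (6)·v_y = 0,
  so v ∝ (b, λ_1 - a) = (6, 4.6847) = u.
  ||u|| = √((6)² + (4.6847)²) = √(57.946) ≈ 7.6122,
  v_1 = u/||u|| ≈ (0.7882, 0.6154) (||v_1|| = 1).

λ_1 = 12.6847,  λ_2 = 0.3153;  v_1 ≈ (0.7882, 0.6154)


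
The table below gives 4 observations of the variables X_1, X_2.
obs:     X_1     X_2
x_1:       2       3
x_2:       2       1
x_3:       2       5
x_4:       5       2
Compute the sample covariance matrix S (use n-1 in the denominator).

Step 1 — column means:
  mean(X_1) = (2 + 2 + 2 + 5) / 4 = 11/4 = 2.75
  mean(X_2) = (3 + 1 + 5 + 2) / 4 = 11/4 = 2.75

Step 2 — sample covariance S[i,j] = (1/(n-1)) · Σ_k (x_{k,i} - mean_i) · (x_{k,j} - mean_j), with n-1 = 3.
  S[X_1,X_1] = ((-0.75)·(-0.75) + (-0.75)·(-0.75) + (-0.75)·(-0.75) + (2.25)·(2.25)) / 3 = 6.75/3 = 2.25
  S[X_1,X_2] = ((-0.75)·(0.25) + (-0.75)·(-1.75) + (-0.75)·(2.25) + (2.25)·(-0.75)) / 3 = -2.25/3 = -0.75
  S[X_2,X_2] = ((0.25)·(0.25) + (-1.75)·(-1.75) + (2.25)·(2.25) + (-0.75)·(-0.75)) / 3 = 8.75/3 = 2.9167

S is symmetric (S[j,i] = S[i,j]). Assembling:

S = [[2.25, -0.75],
 [-0.75, 2.9167]]


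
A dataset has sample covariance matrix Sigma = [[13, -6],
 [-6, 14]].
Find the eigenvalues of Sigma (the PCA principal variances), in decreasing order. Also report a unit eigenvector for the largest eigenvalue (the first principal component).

Step 1 — characteristic polynomial of 2×2 Sigma:
  det(Sigma - λI) = λ² - trace · λ + det = 0.
  trace = 13 + 14 = 27, det = 13·14 - (-6)² = 146.
Step 2 — discriminant:
  Δ = trace² - 4·det = 729 - 584 = 145.
Step 3 — eigenvalues:
  λ = (trace ± √Δ)/2 = (27 ± 12.0416)/2,
  λ_1 = 19.5208,  λ_2 = 7.4792.

Step 4 — unit eigenvector for λ_1: solve (Sigma - λ_1 I)v = 0. First row:
  (13 - 19.5208)·v_x + (-6)·v_y = 0, i.e. (-6.5208)·v_x + (-6)·v_y = 0,
  so v ∝ (b, λ_1 - a) = (-6, 6.5208); multiply by -1 so the first entry is positive: u = (6, -6.5208).
  ||u|| = √((6)² + (-6.5208)²) = √(78.5208) ≈ 8.8612,
  v_1 = u/||u|| ≈ (0.6771, -0.7359) (||v_1|| = 1).

λ_1 = 19.5208,  λ_2 = 7.4792;  v_1 ≈ (0.6771, -0.7359)


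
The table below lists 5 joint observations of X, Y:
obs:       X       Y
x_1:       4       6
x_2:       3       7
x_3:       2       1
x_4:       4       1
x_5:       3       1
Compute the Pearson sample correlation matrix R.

Step 1 — column means:
  mean(X) = (4 + 3 + 2 + 4 + 3) / 5 = 16/5 = 3.2
  mean(Y) = (6 + 7 + 1 + 1 + 1) / 5 = 16/5 = 3.2

Step 2 — sample variances and covariances s[i,j] = (1/(n-1)) · Σ_k (x_{k,i} - mean_i) · (x_{k,j} - mean_j), with n-1 = 4:
  s[X,X] = ((0.8)·(0.8) + (-0.2)·(-0.2) + (-1.2)·(-1.2) + (0.8)·(0.8) + (-0.2)·(-0.2)) / 4 = 2.8/4 = 0.7
  s[X,Y] = ((0.8)·(2.8) + (-0.2)·(3.8) + (-1.2)·(-2.2) + (0.8)·(-2.2) + (-0.2)·(-2.2)) / 4 = 2.8/4 = 0.7
  s[Y,Y] = ((2.8)·(2.8) + (3.8)·(3.8) + (-2.2)·(-2.2) + (-2.2)·(-2.2) + (-2.2)·(-2.2)) / 4 = 36.8/4 = 9.2
  Sample standard deviations s_i = √(s[i,i]):
  s(X) = √(0.7) = 0.8367
  s(Y) = √(9.2) = 3.0332

Step 3 — r_{ij} = s_{ij} / (s_i · s_j):
  r[X,X] = 1 (diagonal).
  r[X,Y] = 0.7 / (0.8367 · 3.0332) = 0.7 / 2.5377 = 0.2758
  r[Y,Y] = 1 (diagonal).

R is symmetric with unit diagonal. Assembling:

R = [[1, 0.2758],
 [0.2758, 1]]


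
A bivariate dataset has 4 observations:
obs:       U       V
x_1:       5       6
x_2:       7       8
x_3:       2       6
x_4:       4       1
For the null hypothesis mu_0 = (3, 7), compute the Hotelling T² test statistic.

Step 1 — sample mean vector:
  mean(U) = (5 + 7 + 2 + 4) / 4 = 18/4 = 4.5
  mean(V) = (6 + 8 + 6 + 1) / 4 = 21/4 = 5.25
  x̄ = (4.5, 5.25),  deviation x̄ - mu_0 = (4.5, 5.25) - (3, 7) = (1.5, -1.75).

Step 2 — sample covariance matrix, S[i,j] = (1/(n-1)) · Σ_k (x_{k,i} - mean_i) · (x_{k,j} - mean_j), divisor n-1 = 3:
  S[U,U] = ((0.5)·(0.5) + (2.5)·(2.5) + (-2.5)·(-2.5) + (-0.5)·(-0.5)) / 3 = 13/3 = 4.3333
  S[U,V] = ((0.5)·(0.75) + (2.5)·(2.75) + (-2.5)·(0.75) + (-0.5)·(-4.25)) / 3 = 7.5/3 = 2.5
  S[V,V] = ((0.75)·(0.75) + (2.75)·(2.75) + (0.75)·(0.75) + (-4.25)·(-4.25)) / 3 = 26.75/3 = 8.9167
  S = [[4.3333, 2.5],
 [2.5, 8.9167]].

Step 3 — invert S. det(S) = 4.3333·8.9167 - (2.5)² = 32.3889.
  S^{-1} = (1/det) · [[d, -b], [-b, a]] = [[0.2753, -0.0772],
 [-0.0772, 0.1338]].

Step 4 — quadratic form (x̄ - mu_0)^T · S^{-1} · (x̄ - mu_0):
  S^{-1} · (x̄ - mu_0) = (0.548, -0.3499),
  (x̄ - mu_0)^T · [...] = (1.5)·(0.548) + (-1.75)·(-0.3499) = 1.4344.

Step 5 — scale by n: T² = 4 · 1.4344 = 5.7376.

T² ≈ 5.7376


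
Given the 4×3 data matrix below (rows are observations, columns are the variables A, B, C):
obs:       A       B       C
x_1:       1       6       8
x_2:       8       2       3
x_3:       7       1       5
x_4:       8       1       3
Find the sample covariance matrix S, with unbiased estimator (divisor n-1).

Step 1 — column means:
  mean(A) = (1 + 8 + 7 + 8) / 4 = 24/4 = 6
  mean(B) = (6 + 2 + 1 + 1) / 4 = 10/4 = 2.5
  mean(C) = (8 + 3 + 5 + 3) / 4 = 19/4 = 4.75

Step 2 — sample covariance S[i,j] = (1/(n-1)) · Σ_k (x_{k,i} - mean_i) · (x_{k,j} - mean_j), with n-1 = 3.
  S[A,A] = ((-5)·(-5) + (2)·(2) + (1)·(1) + (2)·(2)) / 3 = 34/3 = 11.3333
  S[A,B] = ((-5)·(3.5) + (2)·(-0.5) + (1)·(-1.5) + (2)·(-1.5)) / 3 = -23/3 = -7.6667
  S[A,C] = ((-5)·(3.25) + (2)·(-1.75) + (1)·(0.25) + (2)·(-1.75)) / 3 = -23/3 = -7.6667
  S[B,B] = ((3.5)·(3.5) + (-0.5)·(-0.5) + (-1.5)·(-1.5) + (-1.5)·(-1.5)) / 3 = 17/3 = 5.6667
  S[B,C] = ((3.5)·(3.25) + (-0.5)·(-1.75) + (-1.5)·(0.25) + (-1.5)·(-1.75)) / 3 = 14.5/3 = 4.8333
  S[C,C] = ((3.25)·(3.25) + (-1.75)·(-1.75) + (0.25)·(0.25) + (-1.75)·(-1.75)) / 3 = 16.75/3 = 5.5833

S is symmetric (S[j,i] = S[i,j]). Assembling:

S = [[11.3333, -7.6667, -7.6667],
 [-7.6667, 5.6667, 4.8333],
 [-7.6667, 4.8333, 5.5833]]


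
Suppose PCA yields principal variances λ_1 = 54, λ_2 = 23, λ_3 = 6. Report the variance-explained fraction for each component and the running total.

Step 1 — total variance = trace(Sigma) = Σ λ_i = 54 + 23 + 6 = 83.

Step 2 — fraction explained by component i = λ_i / Σ λ:
  PC1: 54/83 = 0.6506
  PC2: 23/83 = 0.2771
  PC3: 6/83 = 0.0723

Step 3 — cumulative fraction after k components = (λ_1 + ... + λ_k) / Σ λ:
  k = 1: 54/83 = 0.6506
  k = 2: (54 + 23)/83 = 77/83 = 0.9277
  k = 3: (54 + 23 + 6)/83 = 83/83 = 1

Summary (fraction, with percent):

explained: PC1 0.6506 (65.06%), PC2 0.2771 (27.71%), PC3 0.0723 (7.23%);  cumulative: 0.6506, 0.9277, 1


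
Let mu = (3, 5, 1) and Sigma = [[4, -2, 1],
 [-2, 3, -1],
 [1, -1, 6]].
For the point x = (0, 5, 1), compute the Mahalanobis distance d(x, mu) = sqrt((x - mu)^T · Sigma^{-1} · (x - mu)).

Step 1 — centre the observation: (x - mu) = (-3, 0, 0).

Step 2 — invert Sigma (cofactor / det for 3×3, or solve directly):
  Sigma^{-1} = [[0.3778, 0.2444, -0.0222],
 [0.2444, 0.5111, 0.0444],
 [-0.0222, 0.0444, 0.1778]].

Step 3 — form the quadratic (x - mu)^T · Sigma^{-1} · (x - mu):
  Sigma^{-1} · (x - mu) = (-1.1333, -0.7333, 0.0667).
  (x - mu)^T · [Sigma^{-1} · (x - mu)] = (-3)·(-1.1333) + (0)·(-0.7333) + (0)·(0.0667) = 3.4.

Step 4 — take square root: d = √(3.4) ≈ 1.8439.

d(x, mu) = √(3.4) ≈ 1.8439


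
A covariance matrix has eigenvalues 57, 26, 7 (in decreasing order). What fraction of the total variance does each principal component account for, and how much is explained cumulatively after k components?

Step 1 — total variance = trace(Sigma) = Σ λ_i = 57 + 26 + 7 = 90.

Step 2 — fraction explained by component i = λ_i / Σ λ:
  PC1: 57/90 = 0.6333
  PC2: 26/90 = 0.2889
  PC3: 7/90 = 0.0778

Step 3 — cumulative fraction after k components = (λ_1 + ... + λ_k) / Σ λ:
  k = 1: 57/90 = 0.6333
  k = 2: (57 + 26)/90 = 83/90 = 0.9222
  k = 3: (57 + 26 + 7)/90 = 90/90 = 1

Summary (fraction, with percent):

explained: PC1 0.6333 (63.33%), PC2 0.2889 (28.89%), PC3 0.0778 (7.78%);  cumulative: 0.6333, 0.9222, 1


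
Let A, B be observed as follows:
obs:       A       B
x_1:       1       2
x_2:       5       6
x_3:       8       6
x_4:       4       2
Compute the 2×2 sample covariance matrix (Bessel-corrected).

Step 1 — column means:
  mean(A) = (1 + 5 + 8 + 4) / 4 = 18/4 = 4.5
  mean(B) = (2 + 6 + 6 + 2) / 4 = 16/4 = 4

Step 2 — sample covariance S[i,j] = (1/(n-1)) · Σ_k (x_{k,i} - mean_i) · (x_{k,j} - mean_j), with n-1 = 3.
  S[A,A] = ((-3.5)·(-3.5) + (0.5)·(0.5) + (3.5)·(3.5) + (-0.5)·(-0.5)) / 3 = 25/3 = 8.3333
  S[A,B] = ((-3.5)·(-2) + (0.5)·(2) + (3.5)·(2) + (-0.5)·(-2)) / 3 = 16/3 = 5.3333
  S[B,B] = ((-2)·(-2) + (2)·(2) + (2)·(2) + (-2)·(-2)) / 3 = 16/3 = 5.3333

S is symmetric (S[j,i] = S[i,j]). Assembling:

S = [[8.3333, 5.3333],
 [5.3333, 5.3333]]


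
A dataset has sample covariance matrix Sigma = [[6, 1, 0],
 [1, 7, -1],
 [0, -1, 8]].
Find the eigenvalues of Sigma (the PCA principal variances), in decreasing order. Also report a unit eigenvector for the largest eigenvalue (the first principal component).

Step 1 — characteristic polynomial p(λ) = det(λI - Sigma) = λ³ - tr·λ² + c_1·λ - det, where tr = trace, c_1 = sum of the principal 2×2 minors, det = det(Sigma):
  tr = 6 + 7 + 8 = 21,
  c_1 = (6·7 - (1)²) + (6·8 - (0)²) + (7·8 - (-1)²) = 41 + 48 + 55 = 144,
  det = 6·(7·8 - (-1)²) - (1)·((1)·8 - (-1)·(0)) + (0)·((1)·(-1) - 7·(0)) = 6·(55) - (1)·(8) + (0)·(-1) = 322.
  So p(λ) = λ³ - 21λ² + 144λ - 322.
Step 2 — look for an integer root (rational root theorem: any rational root is an integer divisor of 322). Testing λ = 7:
  p(7) = 343 - 1029 + 1008 - 322 = 0  ✓
  Dividing out (λ - 7): p(λ) = (λ - 7)(λ² - 14λ + 46).
Step 3 — remaining eigenvalues from the quadratic λ² - 14λ + 46 = 0:
  Δ = 14² - 4·46 = 196 - 184 = 12,  λ = (14 ± √12)/2 = (14 ± 3.4641)/2 ≈ 8.7321 or 5.2679.
  Sorted: λ_1 = 8.7321,  λ_2 = 7,  λ_3 = 5.2679  (check: sum = 21 = tr ✓).

Step 4 — unit eigenvector for λ_1 ≈ 8.7321: v spans the null space of (Sigma - λ_1 I), whose rows are
  r_1 = (-2.7321, 1, 0),  r_2 = (1, -1.7321, -1),  r_3 = (0, -1, -0.7321).
  v is orthogonal to every row, so take v ∝ r_1 × r_2 = ((1)·(-1) - (0)·(-1.7321), (0)·(1) - (-2.7321)·(-1), (-2.7321)·(-1.7321) - (1)·(1)) ≈ (-1, -2.7321, 3.7321).
  Rescale (multiply by -1 so the first nonzero entry is positive): u = (1, 2.7321, -3.7321).
  ||u|| = √((1)² + (2.7321)² + (-3.7321)²) = √(22.3923) ≈ 4.7321,  v_1 = u/||u|| ≈ (0.2113, 0.5774, -0.7887) (||v_1|| = 1).

λ_1 = 8.7321,  λ_2 = 7,  λ_3 = 5.2679;  v_1 ≈ (0.2113, 0.5774, -0.7887)


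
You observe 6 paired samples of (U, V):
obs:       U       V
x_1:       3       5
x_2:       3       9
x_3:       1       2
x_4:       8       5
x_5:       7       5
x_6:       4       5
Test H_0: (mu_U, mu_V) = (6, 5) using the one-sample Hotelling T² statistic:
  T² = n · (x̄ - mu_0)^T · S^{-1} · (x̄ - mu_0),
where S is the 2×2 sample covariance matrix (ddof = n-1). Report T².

Step 1 — sample mean vector:
  mean(U) = (3 + 3 + 1 + 8 + 7 + 4) / 6 = 26/6 = 4.3333
  mean(V) = (5 + 9 + 2 + 5 + 5 + 5) / 6 = 31/6 = 5.1667
  x̄ = (4.3333, 5.1667),  deviation x̄ - mu_0 = (4.3333, 5.1667) - (6, 5) = (-1.6667, 0.1667).

Step 2 — sample covariance matrix, S[i,j] = (1/(n-1)) · Σ_k (x_{k,i} - mean_i) · (x_{k,j} - mean_j), divisor n-1 = 5:
  S[U,U] = ((-1.3333)·(-1.3333) + (-1.3333)·(-1.3333) + (-3.3333)·(-3.3333) + (3.6667)·(3.6667) + (2.6667)·(2.6667) + (-0.3333)·(-0.3333)) / 5 = 35.3333/5 = 7.0667
  S[U,V] = ((-1.3333)·(-0.1667) + (-1.3333)·(3.8333) + (-3.3333)·(-3.1667) + (3.6667)·(-0.1667) + (2.6667)·(-0.1667) + (-0.3333)·(-0.1667)) / 5 = 4.6667/5 = 0.9333
  S[V,V] = ((-0.1667)·(-0.1667) + (3.8333)·(3.8333) + (-3.1667)·(-3.1667) + (-0.1667)·(-0.1667) + (-0.1667)·(-0.1667) + (-0.1667)·(-0.1667)) / 5 = 24.8333/5 = 4.9667
  S = [[7.0667, 0.9333],
 [0.9333, 4.9667]].

Step 3 — invert S. det(S) = 7.0667·4.9667 - (0.9333)² = 34.2267.
  S^{-1} = (1/det) · [[d, -b], [-b, a]] = [[0.1451, -0.0273],
 [-0.0273, 0.2065]].

Step 4 — quadratic form (x̄ - mu_0)^T · S^{-1} · (x̄ - mu_0):
  S^{-1} · (x̄ - mu_0) = (-0.2464, 0.0799),
  (x̄ - mu_0)^T · [...] = (-1.6667)·(-0.2464) + (0.1667)·(0.0799) = 0.424.

Step 5 — scale by n: T² = 6 · 0.424 = 2.5438.

T² ≈ 2.5438


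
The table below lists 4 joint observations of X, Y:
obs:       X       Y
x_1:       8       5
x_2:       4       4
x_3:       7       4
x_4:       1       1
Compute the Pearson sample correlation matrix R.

Step 1 — column means:
  mean(X) = (8 + 4 + 7 + 1) / 4 = 20/4 = 5
  mean(Y) = (5 + 4 + 4 + 1) / 4 = 14/4 = 3.5

Step 2 — sample variances and covariances s[i,j] = (1/(n-1)) · Σ_k (x_{k,i} - mean_i) · (x_{k,j} - mean_j), with n-1 = 3:
  s[X,X] = ((3)·(3) + (-1)·(-1) + (2)·(2) + (-4)·(-4)) / 3 = 30/3 = 10
  s[X,Y] = ((3)·(1.5) + (-1)·(0.5) + (2)·(0.5) + (-4)·(-2.5)) / 3 = 15/3 = 5
  s[Y,Y] = ((1.5)·(1.5) + (0.5)·(0.5) + (0.5)·(0.5) + (-2.5)·(-2.5)) / 3 = 9/3 = 3
  Sample standard deviations s_i = √(s[i,i]):
  s(X) = √(10) = 3.1623
  s(Y) = √(3) = 1.7321

Step 3 — r_{ij} = s_{ij} / (s_i · s_j):
  r[X,X] = 1 (diagonal).
  r[X,Y] = 5 / (3.1623 · 1.7321) = 5 / 5.4772 = 0.9129
  r[Y,Y] = 1 (diagonal).

R is symmetric with unit diagonal. Assembling:

R = [[1, 0.9129],
 [0.9129, 1]]


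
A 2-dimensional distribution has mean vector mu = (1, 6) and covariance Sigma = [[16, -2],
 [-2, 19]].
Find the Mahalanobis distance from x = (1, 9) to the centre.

Step 1 — centre the observation: (x - mu) = (0, 3).

Step 2 — invert Sigma. det(Sigma) = 16·19 - (-2)² = 300.
  Sigma^{-1} = (1/det) · [[d, -b], [-b, a]] = [[0.0633, 0.0067],
 [0.0067, 0.0533]].

Step 3 — form the quadratic (x - mu)^T · Sigma^{-1} · (x - mu):
  Sigma^{-1} · (x - mu) = (0.02, 0.16).
  (x - mu)^T · [Sigma^{-1} · (x - mu)] = (0)·(0.02) + (3)·(0.16) = 0.48.

Step 4 — take square root: d = √(0.48) ≈ 0.6928.

d(x, mu) = √(0.48) ≈ 0.6928


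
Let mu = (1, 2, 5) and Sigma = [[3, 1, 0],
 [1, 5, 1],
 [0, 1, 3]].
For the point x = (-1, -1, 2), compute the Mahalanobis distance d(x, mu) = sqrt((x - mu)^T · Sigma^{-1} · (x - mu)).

Step 1 — centre the observation: (x - mu) = (-2, -3, -3).

Step 2 — invert Sigma (cofactor / det for 3×3, or solve directly):
  Sigma^{-1} = [[0.359, -0.0769, 0.0256],
 [-0.0769, 0.2308, -0.0769],
 [0.0256, -0.0769, 0.359]].

Step 3 — form the quadratic (x - mu)^T · Sigma^{-1} · (x - mu):
  Sigma^{-1} · (x - mu) = (-0.5641, -0.3077, -0.8974).
  (x - mu)^T · [Sigma^{-1} · (x - mu)] = (-2)·(-0.5641) + (-3)·(-0.3077) + (-3)·(-0.8974) = 4.7436.

Step 4 — take square root: d = √(4.7436) ≈ 2.178.

d(x, mu) = √(4.7436) ≈ 2.178


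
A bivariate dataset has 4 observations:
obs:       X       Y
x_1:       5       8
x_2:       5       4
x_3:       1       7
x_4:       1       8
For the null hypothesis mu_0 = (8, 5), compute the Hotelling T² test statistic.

Step 1 — sample mean vector:
  mean(X) = (5 + 5 + 1 + 1) / 4 = 12/4 = 3
  mean(Y) = (8 + 4 + 7 + 8) / 4 = 27/4 = 6.75
  x̄ = (3, 6.75),  deviation x̄ - mu_0 = (3, 6.75) - (8, 5) = (-5, 1.75).

Step 2 — sample covariance matrix, S[i,j] = (1/(n-1)) · Σ_k (x_{k,i} - mean_i) · (x_{k,j} - mean_j), divisor n-1 = 3:
  S[X,X] = ((2)·(2) + (2)·(2) + (-2)·(-2) + (-2)·(-2)) / 3 = 16/3 = 5.3333
  S[X,Y] = ((2)·(1.25) + (2)·(-2.75) + (-2)·(0.25) + (-2)·(1.25)) / 3 = -6/3 = -2
  S[Y,Y] = ((1.25)·(1.25) + (-2.75)·(-2.75) + (0.25)·(0.25) + (1.25)·(1.25)) / 3 = 10.75/3 = 3.5833
  S = [[5.3333, -2],
 [-2, 3.5833]].

Step 3 — invert S. det(S) = 5.3333·3.5833 - (-2)² = 15.1111.
  S^{-1} = (1/det) · [[d, -b], [-b, a]] = [[0.2371, 0.1324],
 [0.1324, 0.3529]].

Step 4 — quadratic form (x̄ - mu_0)^T · S^{-1} · (x̄ - mu_0):
  S^{-1} · (x̄ - mu_0) = (-0.954, -0.0441),
  (x̄ - mu_0)^T · [...] = (-5)·(-0.954) + (1.75)·(-0.0441) = 4.693.

Step 5 — scale by n: T² = 4 · 4.693 = 18.7721.

T² ≈ 18.7721


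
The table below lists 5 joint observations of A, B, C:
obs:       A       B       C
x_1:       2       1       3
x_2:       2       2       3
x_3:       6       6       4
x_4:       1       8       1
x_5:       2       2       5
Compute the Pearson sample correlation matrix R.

Step 1 — column means:
  mean(A) = (2 + 2 + 6 + 1 + 2) / 5 = 13/5 = 2.6
  mean(B) = (1 + 2 + 6 + 8 + 2) / 5 = 19/5 = 3.8
  mean(C) = (3 + 3 + 4 + 1 + 5) / 5 = 16/5 = 3.2

Step 2 — sample variances and covariances s[i,j] = (1/(n-1)) · Σ_k (x_{k,i} - mean_i) · (x_{k,j} - mean_j), with n-1 = 4:
  s[A,A] = ((-0.6)·(-0.6) + (-0.6)·(-0.6) + (3.4)·(3.4) + (-1.6)·(-1.6) + (-0.6)·(-0.6)) / 4 = 15.2/4 = 3.8
  s[A,B] = ((-0.6)·(-2.8) + (-0.6)·(-1.8) + (3.4)·(2.2) + (-1.6)·(4.2) + (-0.6)·(-1.8)) / 4 = 4.6/4 = 1.15
  s[A,C] = ((-0.6)·(-0.2) + (-0.6)·(-0.2) + (3.4)·(0.8) + (-1.6)·(-2.2) + (-0.6)·(1.8)) / 4 = 5.4/4 = 1.35
  s[B,B] = ((-2.8)·(-2.8) + (-1.8)·(-1.8) + (2.2)·(2.2) + (4.2)·(4.2) + (-1.8)·(-1.8)) / 4 = 36.8/4 = 9.2
  s[B,C] = ((-2.8)·(-0.2) + (-1.8)·(-0.2) + (2.2)·(0.8) + (4.2)·(-2.2) + (-1.8)·(1.8)) / 4 = -9.8/4 = -2.45
  s[C,C] = ((-0.2)·(-0.2) + (-0.2)·(-0.2) + (0.8)·(0.8) + (-2.2)·(-2.2) + (1.8)·(1.8)) / 4 = 8.8/4 = 2.2
  Sample standard deviations s_i = √(s[i,i]):
  s(A) = √(3.8) = 1.9494
  s(B) = √(9.2) = 3.0332
  s(C) = √(2.2) = 1.4832

Step 3 — r_{ij} = s_{ij} / (s_i · s_j):
  r[A,A] = 1 (diagonal).
  r[A,B] = 1.15 / (1.9494 · 3.0332) = 1.15 / 5.9127 = 0.1945
  r[A,C] = 1.35 / (1.9494 · 1.4832) = 1.35 / 2.8914 = 0.4669
  r[B,B] = 1 (diagonal).
  r[B,C] = -2.45 / (3.0332 · 1.4832) = -2.45 / 4.4989 = -0.5446
  r[C,C] = 1 (diagonal).

R is symmetric with unit diagonal. Assembling:

R = [[1, 0.1945, 0.4669],
 [0.1945, 1, -0.5446],
 [0.4669, -0.5446, 1]]


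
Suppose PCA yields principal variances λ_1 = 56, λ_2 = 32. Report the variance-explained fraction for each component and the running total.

Step 1 — total variance = trace(Sigma) = Σ λ_i = 56 + 32 = 88.

Step 2 — fraction explained by component i = λ_i / Σ λ:
  PC1: 56/88 = 0.6364
  PC2: 32/88 = 0.3636

Step 3 — cumulative fraction after k components = (λ_1 + ... + λ_k) / Σ λ:
  k = 1: 56/88 = 0.6364
  k = 2: (56 + 32)/88 = 88/88 = 1

Summary (fraction, with percent):

explained: PC1 0.6364 (63.64%), PC2 0.3636 (36.36%);  cumulative: 0.6364, 1


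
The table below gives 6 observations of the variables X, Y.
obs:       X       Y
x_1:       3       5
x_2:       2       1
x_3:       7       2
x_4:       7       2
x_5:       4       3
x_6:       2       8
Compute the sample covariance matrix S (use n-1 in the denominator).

Step 1 — column means:
  mean(X) = (3 + 2 + 7 + 7 + 4 + 2) / 6 = 25/6 = 4.1667
  mean(Y) = (5 + 1 + 2 + 2 + 3 + 8) / 6 = 21/6 = 3.5

Step 2 — sample covariance S[i,j] = (1/(n-1)) · Σ_k (x_{k,i} - mean_i) · (x_{k,j} - mean_j), with n-1 = 5.
  S[X,X] = ((-1.1667)·(-1.1667) + (-2.1667)·(-2.1667) + (2.8333)·(2.8333) + (2.8333)·(2.8333) + (-0.1667)·(-0.1667) + (-2.1667)·(-2.1667)) / 5 = 26.8333/5 = 5.3667
  S[X,Y] = ((-1.1667)·(1.5) + (-2.1667)·(-2.5) + (2.8333)·(-1.5) + (2.8333)·(-1.5) + (-0.1667)·(-0.5) + (-2.1667)·(4.5)) / 5 = -14.5/5 = -2.9
  S[Y,Y] = ((1.5)·(1.5) + (-2.5)·(-2.5) + (-1.5)·(-1.5) + (-1.5)·(-1.5) + (-0.5)·(-0.5) + (4.5)·(4.5)) / 5 = 33.5/5 = 6.7

S is symmetric (S[j,i] = S[i,j]). Assembling:

S = [[5.3667, -2.9],
 [-2.9, 6.7]]


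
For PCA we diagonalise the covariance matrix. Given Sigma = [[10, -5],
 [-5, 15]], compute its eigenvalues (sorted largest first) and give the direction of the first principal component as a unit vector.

Step 1 — characteristic polynomial of 2×2 Sigma:
  det(Sigma - λI) = λ² - trace · λ + det = 0.
  trace = 10 + 15 = 25, det = 10·15 - (-5)² = 125.
Step 2 — discriminant:
  Δ = trace² - 4·det = 625 - 500 = 125.
Step 3 — eigenvalues:
  λ = (trace ± √Δ)/2 = (25 ± 11.1803)/2,
  λ_1 = 18.0902,  λ_2 = 6.9098.

Step 4 — unit eigenvector for λ_1: solve (Sigma - λ_1 I)v = 0. First row:
  (10 - 18.0902)·v_x + (-5)·v_y = 0, i.e. (-8.0902)·v_x + (-5)·v_y = 0,
  so v ∝ (b, λ_1 - a) = (-5, 8.0902); multiply by -1 so the first entry is positive: u = (5, -8.0902).
  ||u|| = √((5)² + (-8.0902)²) = √(90.4508) ≈ 9.5106,
  v_1 = u/||u|| ≈ (0.5257, -0.8507) (||v_1|| = 1).

λ_1 = 18.0902,  λ_2 = 6.9098;  v_1 ≈ (0.5257, -0.8507)


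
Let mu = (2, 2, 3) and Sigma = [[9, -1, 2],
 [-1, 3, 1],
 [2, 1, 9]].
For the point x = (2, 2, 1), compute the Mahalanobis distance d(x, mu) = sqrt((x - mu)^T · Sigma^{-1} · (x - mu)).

Step 1 — centre the observation: (x - mu) = (0, 0, -2).

Step 2 — invert Sigma (cofactor / det for 3×3, or solve directly):
  Sigma^{-1} = [[0.1244, 0.0526, -0.0335],
 [0.0526, 0.3684, -0.0526],
 [-0.0335, -0.0526, 0.1244]].

Step 3 — form the quadratic (x - mu)^T · Sigma^{-1} · (x - mu):
  Sigma^{-1} · (x - mu) = (0.067, 0.1053, -0.2488).
  (x - mu)^T · [Sigma^{-1} · (x - mu)] = (0)·(0.067) + (0)·(0.1053) + (-2)·(-0.2488) = 0.4976.

Step 4 — take square root: d = √(0.4976) ≈ 0.7054.

d(x, mu) = √(0.4976) ≈ 0.7054


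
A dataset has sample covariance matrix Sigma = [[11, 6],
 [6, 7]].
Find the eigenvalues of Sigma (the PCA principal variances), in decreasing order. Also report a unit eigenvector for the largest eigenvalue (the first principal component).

Step 1 — characteristic polynomial of 2×2 Sigma:
  det(Sigma - λI) = λ² - trace · λ + det = 0.
  trace = 11 + 7 = 18, det = 11·7 - (6)² = 41.
Step 2 — discriminant:
  Δ = trace² - 4·det = 324 - 164 = 160.
Step 3 — eigenvalues:
  λ = (trace ± √Δ)/2 = (18 ± 12.6491)/2,
  λ_1 = 15.3246,  λ_2 = 2.6754.

Step 4 — unit eigenvector for λ_1: solve (Sigma - λ_1 I)v = 0. First row:
  (11 - 15.3246)·v_x + (6)·v_y = 0, i.e. (-4.3246)·v_x + (6)·v_y = 0,
  so v ∝ (b, λ_1 - a) = (6, 4.3246) = u.
  ||u|| = √((6)² + (4.3246)²) = √(54.7018) ≈ 7.3961,
  v_1 = u/||u|| ≈ (0.8112, 0.5847) (||v_1|| = 1).

λ_1 = 15.3246,  λ_2 = 2.6754;  v_1 ≈ (0.8112, 0.5847)


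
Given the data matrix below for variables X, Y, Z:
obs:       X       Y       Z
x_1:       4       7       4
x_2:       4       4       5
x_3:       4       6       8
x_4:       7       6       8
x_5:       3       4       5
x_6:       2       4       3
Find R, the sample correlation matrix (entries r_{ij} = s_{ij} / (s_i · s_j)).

Step 1 — column means:
  mean(X) = (4 + 4 + 4 + 7 + 3 + 2) / 6 = 24/6 = 4
  mean(Y) = (7 + 4 + 6 + 6 + 4 + 4) / 6 = 31/6 = 5.1667
  mean(Z) = (4 + 5 + 8 + 8 + 5 + 3) / 6 = 33/6 = 5.5

Step 2 — sample variances and covariances s[i,j] = (1/(n-1)) · Σ_k (x_{k,i} - mean_i) · (x_{k,j} - mean_j), with n-1 = 5:
  s[X,X] = ((0)·(0) + (0)·(0) + (0)·(0) + (3)·(3) + (-1)·(-1) + (-2)·(-2)) / 5 = 14/5 = 2.8
  s[X,Y] = ((0)·(1.8333) + (0)·(-1.1667) + (0)·(0.8333) + (3)·(0.8333) + (-1)·(-1.1667) + (-2)·(-1.1667)) / 5 = 6/5 = 1.2
  s[X,Z] = ((0)·(-1.5) + (0)·(-0.5) + (0)·(2.5) + (3)·(2.5) + (-1)·(-0.5) + (-2)·(-2.5)) / 5 = 13/5 = 2.6
  s[Y,Y] = ((1.8333)·(1.8333) + (-1.1667)·(-1.1667) + (0.8333)·(0.8333) + (0.8333)·(0.8333) + (-1.1667)·(-1.1667) + (-1.1667)·(-1.1667)) / 5 = 8.8333/5 = 1.7667
  s[Y,Z] = ((1.8333)·(-1.5) + (-1.1667)·(-0.5) + (0.8333)·(2.5) + (0.8333)·(2.5) + (-1.1667)·(-0.5) + (-1.1667)·(-2.5)) / 5 = 5.5/5 = 1.1
  s[Z,Z] = ((-1.5)·(-1.5) + (-0.5)·(-0.5) + (2.5)·(2.5) + (2.5)·(2.5) + (-0.5)·(-0.5) + (-2.5)·(-2.5)) / 5 = 21.5/5 = 4.3
  Sample standard deviations s_i = √(s[i,i]):
  s(X) = √(2.8) = 1.6733
  s(Y) = √(1.7667) = 1.3292
  s(Z) = √(4.3) = 2.0736

Step 3 — r_{ij} = s_{ij} / (s_i · s_j):
  r[X,X] = 1 (diagonal).
  r[X,Y] = 1.2 / (1.6733 · 1.3292) = 1.2 / 2.2241 = 0.5395
  r[X,Z] = 2.6 / (1.6733 · 2.0736) = 2.6 / 3.4699 = 0.7493
  r[Y,Y] = 1 (diagonal).
  r[Y,Z] = 1.1 / (1.3292 · 2.0736) = 1.1 / 2.7562 = 0.3991
  r[Z,Z] = 1 (diagonal).

R is symmetric with unit diagonal. Assembling:

R = [[1, 0.5395, 0.7493],
 [0.5395, 1, 0.3991],
 [0.7493, 0.3991, 1]]


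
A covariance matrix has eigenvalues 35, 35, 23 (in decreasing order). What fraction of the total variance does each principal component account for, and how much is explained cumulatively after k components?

Step 1 — total variance = trace(Sigma) = Σ λ_i = 35 + 35 + 23 = 93.

Step 2 — fraction explained by component i = λ_i / Σ λ:
  PC1: 35/93 = 0.3763
  PC2: 35/93 = 0.3763
  PC3: 23/93 = 0.2473

Step 3 — cumulative fraction after k components = (λ_1 + ... + λ_k) / Σ λ:
  k = 1: 35/93 = 0.3763
  k = 2: (35 + 35)/93 = 70/93 = 0.7527
  k = 3: (35 + 35 + 23)/93 = 93/93 = 1

Summary (fraction, with percent):

explained: PC1 0.3763 (37.63%), PC2 0.3763 (37.63%), PC3 0.2473 (24.73%);  cumulative: 0.3763, 0.7527, 1


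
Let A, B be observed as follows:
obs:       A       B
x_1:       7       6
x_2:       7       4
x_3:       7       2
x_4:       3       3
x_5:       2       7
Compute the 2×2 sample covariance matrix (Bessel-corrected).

Step 1 — column means:
  mean(A) = (7 + 7 + 7 + 3 + 2) / 5 = 26/5 = 5.2
  mean(B) = (6 + 4 + 2 + 3 + 7) / 5 = 22/5 = 4.4

Step 2 — sample covariance S[i,j] = (1/(n-1)) · Σ_k (x_{k,i} - mean_i) · (x_{k,j} - mean_j), with n-1 = 4.
  S[A,A] = ((1.8)·(1.8) + (1.8)·(1.8) + (1.8)·(1.8) + (-2.2)·(-2.2) + (-3.2)·(-3.2)) / 4 = 24.8/4 = 6.2
  S[A,B] = ((1.8)·(1.6) + (1.8)·(-0.4) + (1.8)·(-2.4) + (-2.2)·(-1.4) + (-3.2)·(2.6)) / 4 = -7.4/4 = -1.85
  S[B,B] = ((1.6)·(1.6) + (-0.4)·(-0.4) + (-2.4)·(-2.4) + (-1.4)·(-1.4) + (2.6)·(2.6)) / 4 = 17.2/4 = 4.3

S is symmetric (S[j,i] = S[i,j]). Assembling:

S = [[6.2, -1.85],
 [-1.85, 4.3]]


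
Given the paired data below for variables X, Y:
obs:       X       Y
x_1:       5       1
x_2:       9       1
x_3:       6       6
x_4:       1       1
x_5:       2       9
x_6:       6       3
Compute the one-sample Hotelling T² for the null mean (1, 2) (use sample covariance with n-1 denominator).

Step 1 — sample mean vector:
  mean(X) = (5 + 9 + 6 + 1 + 2 + 6) / 6 = 29/6 = 4.8333
  mean(Y) = (1 + 1 + 6 + 1 + 9 + 3) / 6 = 21/6 = 3.5
  x̄ = (4.8333, 3.5),  deviation x̄ - mu_0 = (4.8333, 3.5) - (1, 2) = (3.8333, 1.5).

Step 2 — sample covariance matrix, S[i,j] = (1/(n-1)) · Σ_k (x_{k,i} - mean_i) · (x_{k,j} - mean_j), divisor n-1 = 5:
  S[X,X] = ((0.1667)·(0.1667) + (4.1667)·(4.1667) + (1.1667)·(1.1667) + (-3.8333)·(-3.8333) + (-2.8333)·(-2.8333) + (1.1667)·(1.1667)) / 5 = 42.8333/5 = 8.5667
  S[X,Y] = ((0.1667)·(-2.5) + (4.1667)·(-2.5) + (1.1667)·(2.5) + (-3.8333)·(-2.5) + (-2.8333)·(5.5) + (1.1667)·(-0.5)) / 5 = -14.5/5 = -2.9
  S[Y,Y] = ((-2.5)·(-2.5) + (-2.5)·(-2.5) + (2.5)·(2.5) + (-2.5)·(-2.5) + (5.5)·(5.5) + (-0.5)·(-0.5)) / 5 = 55.5/5 = 11.1
  S = [[8.5667, -2.9],
 [-2.9, 11.1]].

Step 3 — invert S. det(S) = 8.5667·11.1 - (-2.9)² = 86.68.
  S^{-1} = (1/det) · [[d, -b], [-b, a]] = [[0.1281, 0.0335],
 [0.0335, 0.0988]].

Step 4 — quadratic form (x̄ - mu_0)^T · S^{-1} · (x̄ - mu_0):
  S^{-1} · (x̄ - mu_0) = (0.5411, 0.2765),
  (x̄ - mu_0)^T · [...] = (3.8333)·(0.5411) + (1.5)·(0.2765) = 2.4888.

Step 5 — scale by n: T² = 6 · 2.4888 = 14.9331.

T² ≈ 14.9331


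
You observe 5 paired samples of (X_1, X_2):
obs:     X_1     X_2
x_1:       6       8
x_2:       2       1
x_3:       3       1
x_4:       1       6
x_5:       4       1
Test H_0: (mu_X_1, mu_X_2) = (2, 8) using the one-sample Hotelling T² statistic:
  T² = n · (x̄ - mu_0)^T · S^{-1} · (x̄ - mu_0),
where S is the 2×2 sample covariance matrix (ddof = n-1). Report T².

Step 1 — sample mean vector:
  mean(X_1) = (6 + 2 + 3 + 1 + 4) / 5 = 16/5 = 3.2
  mean(X_2) = (8 + 1 + 1 + 6 + 1) / 5 = 17/5 = 3.4
  x̄ = (3.2, 3.4),  deviation x̄ - mu_0 = (3.2, 3.4) - (2, 8) = (1.2, -4.6).

Step 2 — sample covariance matrix, S[i,j] = (1/(n-1)) · Σ_k (x_{k,i} - mean_i) · (x_{k,j} - mean_j), divisor n-1 = 4:
  S[X_1,X_1] = ((2.8)·(2.8) + (-1.2)·(-1.2) + (-0.2)·(-0.2) + (-2.2)·(-2.2) + (0.8)·(0.8)) / 4 = 14.8/4 = 3.7
  S[X_1,X_2] = ((2.8)·(4.6) + (-1.2)·(-2.4) + (-0.2)·(-2.4) + (-2.2)·(2.6) + (0.8)·(-2.4)) / 4 = 8.6/4 = 2.15
  S[X_2,X_2] = ((4.6)·(4.6) + (-2.4)·(-2.4) + (-2.4)·(-2.4) + (2.6)·(2.6) + (-2.4)·(-2.4)) / 4 = 45.2/4 = 11.3
  S = [[3.7, 2.15],
 [2.15, 11.3]].

Step 3 — invert S. det(S) = 3.7·11.3 - (2.15)² = 37.1875.
  S^{-1} = (1/det) · [[d, -b], [-b, a]] = [[0.3039, -0.0578],
 [-0.0578, 0.0995]].

Step 4 — quadratic form (x̄ - mu_0)^T · S^{-1} · (x̄ - mu_0):
  S^{-1} · (x̄ - mu_0) = (0.6306, -0.5271),
  (x̄ - mu_0)^T · [...] = (1.2)·(0.6306) + (-4.6)·(-0.5271) = 3.1812.

Step 5 — scale by n: T² = 5 · 3.1812 = 15.9059.

T² ≈ 15.9059


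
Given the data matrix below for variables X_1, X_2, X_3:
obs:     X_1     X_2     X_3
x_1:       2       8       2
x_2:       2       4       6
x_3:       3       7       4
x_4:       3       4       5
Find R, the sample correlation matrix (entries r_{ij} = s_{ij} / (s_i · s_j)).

Step 1 — column means:
  mean(X_1) = (2 + 2 + 3 + 3) / 4 = 10/4 = 2.5
  mean(X_2) = (8 + 4 + 7 + 4) / 4 = 23/4 = 5.75
  mean(X_3) = (2 + 6 + 4 + 5) / 4 = 17/4 = 4.25

Step 2 — sample variances and covariances s[i,j] = (1/(n-1)) · Σ_k (x_{k,i} - mean_i) · (x_{k,j} - mean_j), with n-1 = 3:
  s[X_1,X_1] = ((-0.5)·(-0.5) + (-0.5)·(-0.5) + (0.5)·(0.5) + (0.5)·(0.5)) / 3 = 1/3 = 0.3333
  s[X_1,X_2] = ((-0.5)·(2.25) + (-0.5)·(-1.75) + (0.5)·(1.25) + (0.5)·(-1.75)) / 3 = -0.5/3 = -0.1667
  s[X_1,X_3] = ((-0.5)·(-2.25) + (-0.5)·(1.75) + (0.5)·(-0.25) + (0.5)·(0.75)) / 3 = 0.5/3 = 0.1667
  s[X_2,X_2] = ((2.25)·(2.25) + (-1.75)·(-1.75) + (1.25)·(1.25) + (-1.75)·(-1.75)) / 3 = 12.75/3 = 4.25
  s[X_2,X_3] = ((2.25)·(-2.25) + (-1.75)·(1.75) + (1.25)·(-0.25) + (-1.75)·(0.75)) / 3 = -9.75/3 = -3.25
  s[X_3,X_3] = ((-2.25)·(-2.25) + (1.75)·(1.75) + (-0.25)·(-0.25) + (0.75)·(0.75)) / 3 = 8.75/3 = 2.9167
  Sample standard deviations s_i = √(s[i,i]):
  s(X_1) = √(0.3333) = 0.5774
  s(X_2) = √(4.25) = 2.0616
  s(X_3) = √(2.9167) = 1.7078

Step 3 — r_{ij} = s_{ij} / (s_i · s_j):
  r[X_1,X_1] = 1 (diagonal).
  r[X_1,X_2] = -0.1667 / (0.5774 · 2.0616) = -0.1667 / 1.1902 = -0.14
  r[X_1,X_3] = 0.1667 / (0.5774 · 1.7078) = 0.1667 / 0.986 = 0.169
  r[X_2,X_2] = 1 (diagonal).
  r[X_2,X_3] = -3.25 / (2.0616 · 1.7078) = -3.25 / 3.5208 = -0.9231
  r[X_3,X_3] = 1 (diagonal).

R is symmetric with unit diagonal. Assembling:

R = [[1, -0.14, 0.169],
 [-0.14, 1, -0.9231],
 [0.169, -0.9231, 1]]


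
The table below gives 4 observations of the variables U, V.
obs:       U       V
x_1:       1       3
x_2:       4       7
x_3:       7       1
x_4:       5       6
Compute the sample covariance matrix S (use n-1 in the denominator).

Step 1 — column means:
  mean(U) = (1 + 4 + 7 + 5) / 4 = 17/4 = 4.25
  mean(V) = (3 + 7 + 1 + 6) / 4 = 17/4 = 4.25

Step 2 — sample covariance S[i,j] = (1/(n-1)) · Σ_k (x_{k,i} - mean_i) · (x_{k,j} - mean_j), with n-1 = 3.
  S[U,U] = ((-3.25)·(-3.25) + (-0.25)·(-0.25) + (2.75)·(2.75) + (0.75)·(0.75)) / 3 = 18.75/3 = 6.25
  S[U,V] = ((-3.25)·(-1.25) + (-0.25)·(2.75) + (2.75)·(-3.25) + (0.75)·(1.75)) / 3 = -4.25/3 = -1.4167
  S[V,V] = ((-1.25)·(-1.25) + (2.75)·(2.75) + (-3.25)·(-3.25) + (1.75)·(1.75)) / 3 = 22.75/3 = 7.5833

S is symmetric (S[j,i] = S[i,j]). Assembling:

S = [[6.25, -1.4167],
 [-1.4167, 7.5833]]


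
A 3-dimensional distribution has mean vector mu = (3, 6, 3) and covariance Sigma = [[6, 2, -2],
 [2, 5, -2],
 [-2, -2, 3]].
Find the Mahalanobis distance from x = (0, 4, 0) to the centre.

Step 1 — centre the observation: (x - mu) = (-3, -2, -3).

Step 2 — invert Sigma (cofactor / det for 3×3, or solve directly):
  Sigma^{-1} = [[0.22, -0.04, 0.12],
 [-0.04, 0.28, 0.16],
 [0.12, 0.16, 0.52]].

Step 3 — form the quadratic (x - mu)^T · Sigma^{-1} · (x - mu):
  Sigma^{-1} · (x - mu) = (-0.94, -0.92, -2.24).
  (x - mu)^T · [Sigma^{-1} · (x - mu)] = (-3)·(-0.94) + (-2)·(-0.92) + (-3)·(-2.24) = 11.38.

Step 4 — take square root: d = √(11.38) ≈ 3.3734.

d(x, mu) = √(11.38) ≈ 3.3734


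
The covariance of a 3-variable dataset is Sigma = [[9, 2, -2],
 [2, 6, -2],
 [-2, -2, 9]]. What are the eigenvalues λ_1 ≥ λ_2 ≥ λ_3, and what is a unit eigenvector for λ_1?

Step 1 — characteristic polynomial p(λ) = det(λI - Sigma) = λ³ - tr·λ² + c_1·λ - det, where tr = trace, c_1 = sum of the principal 2×2 minors, det = det(Sigma):
  tr = 9 + 6 + 9 = 24,
  c_1 = (9·6 - (2)²) + (9·9 - (-2)²) + (6·9 - (-2)²) = 50 + 77 + 50 = 177,
  det = 9·(6·9 - (-2)²) - (2)·((2)·9 - (-2)·(-2)) + (-2)·((2)·(-2) - 6·(-2)) = 9·(50) - (2)·(14) + (-2)·(8) = 406.
  So p(λ) = λ³ - 24λ² + 177λ - 406.
Step 2 — look for an integer root (rational root theorem: any rational root is an integer divisor of 406). Testing λ = 7:
  p(7) = 343 - 1176 + 1239 - 406 = 0  ✓
  Dividing out (λ - 7): p(λ) = (λ - 7)(λ² - 17λ + 58).
Step 3 — remaining eigenvalues from the quadratic λ² - 17λ + 58 = 0:
  Δ = 17² - 4·58 = 289 - 232 = 57,  λ = (17 ± √57)/2 = (17 ± 7.5498)/2 ≈ 12.2749 or 4.7251.
  Sorted: λ_1 = 12.2749,  λ_2 = 7,  λ_3 = 4.7251  (check: sum = 24 = tr ✓).

Step 4 — unit eigenvector for λ_1 ≈ 12.2749: v spans the null space of (Sigma - λ_1 I), whose rows are
  r_1 = (-3.2749, 2, -2),  r_2 = (2, -6.2749, -2),  r_3 = (-2, -2, -3.2749).
  v is orthogonal to every row, so take v ∝ r_1 × r_2 = ((2)·(-2) - (-2)·(-6.2749), (-2)·(2) - (-3.2749)·(-2), (-3.2749)·(-6.2749) - (2)·(2)) ≈ (-16.5498, -10.5498, 16.5498).
  Rescale (multiply by -1 so the first nonzero entry is positive): u = (16.5498, 10.5498, -16.5498).
  ||u|| = √((16.5498)² + (10.5498)² + (-16.5498)²) = √(659.093) ≈ 25.6728,  v_1 = u/||u|| ≈ (0.6446, 0.4109, -0.6446) (||v_1|| = 1).

λ_1 = 12.2749,  λ_2 = 7,  λ_3 = 4.7251;  v_1 ≈ (0.6446, 0.4109, -0.6446)


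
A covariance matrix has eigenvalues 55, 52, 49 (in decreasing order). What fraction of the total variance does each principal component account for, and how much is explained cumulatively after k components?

Step 1 — total variance = trace(Sigma) = Σ λ_i = 55 + 52 + 49 = 156.

Step 2 — fraction explained by component i = λ_i / Σ λ:
  PC1: 55/156 = 0.3526
  PC2: 52/156 = 0.3333
  PC3: 49/156 = 0.3141

Step 3 — cumulative fraction after k components = (λ_1 + ... + λ_k) / Σ λ:
  k = 1: 55/156 = 0.3526
  k = 2: (55 + 52)/156 = 107/156 = 0.6859
  k = 3: (55 + 52 + 49)/156 = 156/156 = 1

Summary (fraction, with percent):

explained: PC1 0.3526 (35.26%), PC2 0.3333 (33.33%), PC3 0.3141 (31.41%);  cumulative: 0.3526, 0.6859, 1


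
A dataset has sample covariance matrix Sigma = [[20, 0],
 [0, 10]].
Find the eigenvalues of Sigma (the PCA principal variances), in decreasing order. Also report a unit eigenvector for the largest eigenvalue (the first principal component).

Step 1 — characteristic polynomial of 2×2 Sigma:
  det(Sigma - λI) = λ² - trace · λ + det = 0.
  trace = 20 + 10 = 30, det = 20·10 - (0)² = 200.
Step 2 — discriminant:
  Δ = trace² - 4·det = 900 - 800 = 100.
Step 3 — eigenvalues:
  λ = (trace ± √Δ)/2 = (30 ± 10)/2,
  λ_1 = 20,  λ_2 = 10.

Step 4 — unit eigenvector for λ_1: Sigma is diagonal, so its eigenvectors are the coordinate axes. λ_1 = 20 is the diagonal entry on the first coordinate axis, hence
  v_1 = (1, 0) (||v_1|| = 1).

λ_1 = 20,  λ_2 = 10;  v_1 ≈ (1, 0)


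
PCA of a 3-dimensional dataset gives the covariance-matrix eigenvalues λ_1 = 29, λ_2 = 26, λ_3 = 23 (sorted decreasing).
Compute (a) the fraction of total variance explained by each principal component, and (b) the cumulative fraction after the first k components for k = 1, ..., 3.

Step 1 — total variance = trace(Sigma) = Σ λ_i = 29 + 26 + 23 = 78.

Step 2 — fraction explained by component i = λ_i / Σ λ:
  PC1: 29/78 = 0.3718
  PC2: 26/78 = 0.3333
  PC3: 23/78 = 0.2949

Step 3 — cumulative fraction after k components = (λ_1 + ... + λ_k) / Σ λ:
  k = 1: 29/78 = 0.3718
  k = 2: (29 + 26)/78 = 55/78 = 0.7051
  k = 3: (29 + 26 + 23)/78 = 78/78 = 1

Summary (fraction, with percent):

explained: PC1 0.3718 (37.18%), PC2 0.3333 (33.33%), PC3 0.2949 (29.49%);  cumulative: 0.3718, 0.7051, 1


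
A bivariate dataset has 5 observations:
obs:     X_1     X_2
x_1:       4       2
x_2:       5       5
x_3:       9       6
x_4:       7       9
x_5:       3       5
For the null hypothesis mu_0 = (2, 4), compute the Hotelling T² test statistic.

Step 1 — sample mean vector:
  mean(X_1) = (4 + 5 + 9 + 7 + 3) / 5 = 28/5 = 5.6
  mean(X_2) = (2 + 5 + 6 + 9 + 5) / 5 = 27/5 = 5.4
  x̄ = (5.6, 5.4),  deviation x̄ - mu_0 = (5.6, 5.4) - (2, 4) = (3.6, 1.4).

Step 2 — sample covariance matrix, S[i,j] = (1/(n-1)) · Σ_k (x_{k,i} - mean_i) · (x_{k,j} - mean_j), divisor n-1 = 4:
  S[X_1,X_1] = ((-1.6)·(-1.6) + (-0.6)·(-0.6) + (3.4)·(3.4) + (1.4)·(1.4) + (-2.6)·(-2.6)) / 4 = 23.2/4 = 5.8
  S[X_1,X_2] = ((-1.6)·(-3.4) + (-0.6)·(-0.4) + (3.4)·(0.6) + (1.4)·(3.6) + (-2.6)·(-0.4)) / 4 = 13.8/4 = 3.45
  S[X_2,X_2] = ((-3.4)·(-3.4) + (-0.4)·(-0.4) + (0.6)·(0.6) + (3.6)·(3.6) + (-0.4)·(-0.4)) / 4 = 25.2/4 = 6.3
  S = [[5.8, 3.45],
 [3.45, 6.3]].

Step 3 — invert S. det(S) = 5.8·6.3 - (3.45)² = 24.6375.
  S^{-1} = (1/det) · [[d, -b], [-b, a]] = [[0.2557, -0.14],
 [-0.14, 0.2354]].

Step 4 — quadratic form (x̄ - mu_0)^T · S^{-1} · (x̄ - mu_0):
  S^{-1} · (x̄ - mu_0) = (0.7245, -0.1745),
  (x̄ - mu_0)^T · [...] = (3.6)·(0.7245) + (1.4)·(-0.1745) = 2.3639.

Step 5 — scale by n: T² = 5 · 2.3639 = 11.8194.

T² ≈ 11.8194


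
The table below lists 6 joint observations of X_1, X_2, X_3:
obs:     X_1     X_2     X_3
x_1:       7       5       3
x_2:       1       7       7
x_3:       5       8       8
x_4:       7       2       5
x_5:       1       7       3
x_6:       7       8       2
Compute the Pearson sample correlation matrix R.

Step 1 — column means:
  mean(X_1) = (7 + 1 + 5 + 7 + 1 + 7) / 6 = 28/6 = 4.6667
  mean(X_2) = (5 + 7 + 8 + 2 + 7 + 8) / 6 = 37/6 = 6.1667
  mean(X_3) = (3 + 7 + 8 + 5 + 3 + 2) / 6 = 28/6 = 4.6667

Step 2 — sample variances and covariances s[i,j] = (1/(n-1)) · Σ_k (x_{k,i} - mean_i) · (x_{k,j} - mean_j), with n-1 = 5:
  s[X_1,X_1] = ((2.3333)·(2.3333) + (-3.6667)·(-3.6667) + (0.3333)·(0.3333) + (2.3333)·(2.3333) + (-3.6667)·(-3.6667) + (2.3333)·(2.3333)) / 5 = 43.3333/5 = 8.6667
  s[X_1,X_2] = ((2.3333)·(-1.1667) + (-3.6667)·(0.8333) + (0.3333)·(1.8333) + (2.3333)·(-4.1667) + (-3.6667)·(0.8333) + (2.3333)·(1.8333)) / 5 = -13.6667/5 = -2.7333
  s[X_1,X_3] = ((2.3333)·(-1.6667) + (-3.6667)·(2.3333) + (0.3333)·(3.3333) + (2.3333)·(0.3333) + (-3.6667)·(-1.6667) + (2.3333)·(-2.6667)) / 5 = -10.6667/5 = -2.1333
  s[X_2,X_2] = ((-1.1667)·(-1.1667) + (0.8333)·(0.8333) + (1.8333)·(1.8333) + (-4.1667)·(-4.1667) + (0.8333)·(0.8333) + (1.8333)·(1.8333)) / 5 = 26.8333/5 = 5.3667
  s[X_2,X_3] = ((-1.1667)·(-1.6667) + (0.8333)·(2.3333) + (1.8333)·(3.3333) + (-4.1667)·(0.3333) + (0.8333)·(-1.6667) + (1.8333)·(-2.6667)) / 5 = 2.3333/5 = 0.4667
  s[X_3,X_3] = ((-1.6667)·(-1.6667) + (2.3333)·(2.3333) + (3.3333)·(3.3333) + (0.3333)·(0.3333) + (-1.6667)·(-1.6667) + (-2.6667)·(-2.6667)) / 5 = 29.3333/5 = 5.8667
  Sample standard deviations s_i = √(s[i,i]):
  s(X_1) = √(8.6667) = 2.9439
  s(X_2) = √(5.3667) = 2.3166
  s(X_3) = √(5.8667) = 2.4221

Step 3 — r_{ij} = s_{ij} / (s_i · s_j):
  r[X_1,X_1] = 1 (diagonal).
  r[X_1,X_2] = -2.7333 / (2.9439 · 2.3166) = -2.7333 / 6.8199 = -0.4008
  r[X_1,X_3] = -2.1333 / (2.9439 · 2.4221) = -2.1333 / 7.1305 = -0.2992
  r[X_2,X_2] = 1 (diagonal).
  r[X_2,X_3] = 0.4667 / (2.3166 · 2.4221) = 0.4667 / 5.6111 = 0.0832
  r[X_3,X_3] = 1 (diagonal).

R is symmetric with unit diagonal. Assembling:

R = [[1, -0.4008, -0.2992],
 [-0.4008, 1, 0.0832],
 [-0.2992, 0.0832, 1]]
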